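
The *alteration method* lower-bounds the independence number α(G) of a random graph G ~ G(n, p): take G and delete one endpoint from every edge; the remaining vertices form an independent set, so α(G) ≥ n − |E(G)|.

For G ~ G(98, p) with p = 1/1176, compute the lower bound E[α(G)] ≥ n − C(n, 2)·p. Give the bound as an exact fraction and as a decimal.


E[|E(G)|] = C(98, 2)·p = 4753 · (1/1176) = 97/24.
E[α(G)] ≥ n − E[|E(G)|] = 98 − 97/24 = 2255/24.
Numerically: ≈ 93.95833.
(This is only a lower bound; the true E[α(G)] may be larger.)

E[α(G)] ≥ 2255/24 ≈ 93.95833.


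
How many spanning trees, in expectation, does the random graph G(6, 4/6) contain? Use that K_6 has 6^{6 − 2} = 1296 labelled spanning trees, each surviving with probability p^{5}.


K_6 has 6^{6 − 2} = 1296 labelled spanning trees.
For each such spanning tree H, let X_H = 1 if all 5 edges of H are present in G. Then P[X_H = 1] = p^{5} = (2/3)^{5} = 32/243.
By linearity of expectation: E[X] = Σ_H E[X_H] = 1296 · p^{5} = 1296 · 32/243 = 512/3.
Numerically: E[X] ≈ 170.67.

E[X] = 1296 · (2/3)^{5} = 512/3 ≈ 170.67.


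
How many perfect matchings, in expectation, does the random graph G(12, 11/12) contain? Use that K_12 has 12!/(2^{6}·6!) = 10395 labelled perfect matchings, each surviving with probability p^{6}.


K_12 has 12!/(2^{6}·6!) = 10395 labelled perfect matchings.
For each such perfect matching H, let X_H = 1 if all 6 edges of H are present in G. Then P[X_H = 1] = p^{6} = (11/12)^{6} = 1771561/2985984.
By linearity: E[X] = Σ_H E[X_H] = 10395 · p^{6} = 10395 · 1771561/2985984 = 682050985/110592.
Numerically: E[X] ≈ 6167.

E[X] = 10395 · (11/12)^{6} = 682050985/110592 ≈ 6167.


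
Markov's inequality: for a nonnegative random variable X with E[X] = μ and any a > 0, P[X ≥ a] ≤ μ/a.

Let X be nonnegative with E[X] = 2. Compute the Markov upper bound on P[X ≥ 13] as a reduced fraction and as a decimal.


μ = E[X] = 2, a = 13.
Markov: P[X ≥ 13] ≤ μ/a = (2)/13 = 2/13.
Numerically: ≈ 0.153846.
(Since a = 13 > μ = 2.000000, the bound 2/13 is < 1 and informative.)

P[X ≥ 13] ≤ 2/13 ≈ 0.153846.


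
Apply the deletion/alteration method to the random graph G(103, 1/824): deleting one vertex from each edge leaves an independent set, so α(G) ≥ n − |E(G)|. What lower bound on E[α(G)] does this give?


E[|E(G)|] = C(103, 2)·p = 5253 · (1/824) = 51/8.
E[α(G)] ≥ n − E[|E(G)|] = 103 − 51/8 = 773/8.
Numerically: ≈ 96.625.
(This is only a lower bound; the true E[α(G)] may be larger.)

E[α(G)] ≥ 773/8 ≈ 96.625.


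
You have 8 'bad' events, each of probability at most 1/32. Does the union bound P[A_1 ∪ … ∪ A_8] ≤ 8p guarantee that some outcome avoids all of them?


Union bound: P[∪_{i=1}^{8} A_i] ≤ Σ_i P[A_i] ≤ 8·p = 8·(1/32) = 1/4.
Numerically: 1/4 ≈ 0.25000.
Is 1/4 < 1? YES.
Since P[∪ A_i] ≤ 1/4 < 1, the complement has P[∩ A_i^c] ≥ 1 − 1/4 = 3/4 > 0, so some outcome avoids every A_i.

8·p = 1/4 ≈ 0.25000; existence CERTIFIED by the union bound.


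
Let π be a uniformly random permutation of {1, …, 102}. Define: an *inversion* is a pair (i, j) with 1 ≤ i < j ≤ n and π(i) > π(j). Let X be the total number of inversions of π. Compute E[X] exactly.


Write X = Σ X_I over the C(102, 2) = 5151 pairs i < j, with X_I the indicator of one inversion.
There are 5151 indicators.
For each fixed pair i < j, the values π(i) and π(j) are two distinct elements of {1, …, 102} in uniformly random order; by symmetry P[π(i) > π(j)] = 1/2.
By linearity: E[X] = 5151 · (1/2) = C(102, 2) · (1/2) = 5151/2 = 5151/2 ≈ 2575.50000.

E[X] = 5151/2 = 2575.50000.


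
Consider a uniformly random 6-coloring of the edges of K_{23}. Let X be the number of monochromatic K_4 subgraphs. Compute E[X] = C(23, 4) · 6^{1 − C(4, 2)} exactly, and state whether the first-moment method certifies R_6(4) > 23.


E[X] = C(23, 4) · 6^{1 − 6} = 8855 · 6^{−5} = 8855/7776.
As a reduced fraction: E[X] = 8855/7776 ≈ 1.139.
Is E[X] < 1? NO.
Since E[X] ≥ 1, the first-moment bound is inconclusive at n = 23; it does NOT by itself certify R_6(4) > 23.

E[X] = 8855/7776 ≈ 1.139; E[X] ≥ 1; first-moment method inconclusive here.


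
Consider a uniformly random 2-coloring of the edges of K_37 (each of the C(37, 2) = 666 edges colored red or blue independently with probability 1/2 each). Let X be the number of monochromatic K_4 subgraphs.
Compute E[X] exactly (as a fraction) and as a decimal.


Let X = Σ_S X_S over the C(37, 4) = 66045 subsets S of size 4, where X_S = 1 if the K_4 on S is monochromatic.
For a fixed S, the K_4 on S has C(4, 2) = 6 edges. P[all 6 edges red] = (1/2)^6, and likewise for blue, so P[monochromatic] = 2·(1/2)^6 = 2^{1 − 6} = 1/32.
By linearity of expectation: E[X] = C(37, 4) · 2^{1 − 6} = 66045 · 1/32 = 66045/32.
Numerically: E[X] ≈ 2063.906.

E[X] = C(37,4)·2^(1−C(4,2)) = 66045/32 ≈ 2063.906.


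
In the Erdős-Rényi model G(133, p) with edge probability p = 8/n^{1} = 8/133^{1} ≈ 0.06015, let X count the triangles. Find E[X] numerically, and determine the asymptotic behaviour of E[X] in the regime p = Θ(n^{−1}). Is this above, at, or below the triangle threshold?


Number of potential triangles: C(133, 3) = 383306.
Each occurs with probability p³ ≈ (0.06015)³ ≈ 2.1762813e-04.
By linearity: E[X] = C(133, 3)·p³ ≈ 383306 · 2.1762813e-04 ≈ 83.41817.
Here α = 1, so p = 8/n is exactly at the triangle threshold p ~ 1/n. Asymptotically E[X] → c³/6 = 8³/6 = 256/3 ≈ 85.33333, a bounded constant. In this regime the triangle count is asymptotically Poisson(c³/6).

E[X] ≈ 83.41817; in regime p = Θ(1/n^{1}) E[X] stays bounded (at the triangle threshold p ~ 1/n).


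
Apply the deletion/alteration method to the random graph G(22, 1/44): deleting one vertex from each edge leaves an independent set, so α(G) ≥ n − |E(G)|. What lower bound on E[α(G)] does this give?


E[|E(G)|] = C(22, 2)·p = 231 · (1/44) = 21/4.
E[α(G)] ≥ n − E[|E(G)|] = 22 − 21/4 = 67/4.
Numerically: ≈ 16.750.
(This is only a lower bound; the true E[α(G)] may be larger.)

E[α(G)] ≥ 67/4 ≈ 16.750.


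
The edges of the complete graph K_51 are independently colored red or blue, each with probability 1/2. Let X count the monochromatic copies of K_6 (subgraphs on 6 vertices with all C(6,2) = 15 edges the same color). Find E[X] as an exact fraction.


Let X = Σ_S X_S over the C(51, 6) = 18009460 subsets S of size 6, where X_S = 1 if the K_6 on S is monochromatic.
For a fixed S, the K_6 on S has C(6, 2) = 15 edges. P[all 15 edges red] = (1/2)^15, and likewise for blue, so P[monochromatic] = 2·(1/2)^15 = 2^{1 − 15} = 1/16384.
By linearity of expectation: E[X] = C(51, 6) · 2^{1 − 15} = 18009460 · 1/16384 = 4502365/4096.
Numerically: E[X] ≈ 1099.210.

E[X] = C(51,6)·2^(1−C(6,2)) = 4502365/4096 ≈ 1099.210.


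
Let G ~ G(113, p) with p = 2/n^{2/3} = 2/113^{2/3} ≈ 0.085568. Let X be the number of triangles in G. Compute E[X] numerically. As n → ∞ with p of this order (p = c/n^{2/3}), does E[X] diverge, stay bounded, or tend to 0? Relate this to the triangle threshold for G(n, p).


Number of potential triangles: C(113, 3) = 234136.
Each occurs with probability p³ ≈ (0.085568)³ ≈ 6.2651735e-04.
By linearity: E[X] = C(113, 3)·p³ ≈ 234136 · 6.2651735e-04 ≈ 146.69027.
Since α = 2/3 < 1, p = c/n^{2/3} ≫ 1/n is above the triangle threshold p ~ 1/n. Asymptotically E[X] ~ (c³/6)·n^{3(1−α)} = (2³/6)·n^{1} → ∞; triangles are abundant w.h.p.

E[X] ≈ 146.69027; in regime p = Θ(1/n^{2/3}) E[X] diverges (above the triangle threshold p ~ 1/n).


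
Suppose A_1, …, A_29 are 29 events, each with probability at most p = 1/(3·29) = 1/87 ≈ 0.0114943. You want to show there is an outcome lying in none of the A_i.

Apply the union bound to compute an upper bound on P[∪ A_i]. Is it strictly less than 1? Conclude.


Union bound: P[∪_{i=1}^{29} A_i] ≤ Σ_i P[A_i] ≤ 29·p = 29·(1/87) = 1/3.
Numerically: 1/3 ≈ 0.3333333.
Is 1/3 < 1? YES.
Since P[∪ A_i] ≤ 1/3 < 1, the complement has P[∩ A_i^c] ≥ 1 − 1/3 = 2/3 > 0, so some outcome avoids every A_i.

29·p = 1/3 ≈ 0.3333333; existence CERTIFIED by the union bound.


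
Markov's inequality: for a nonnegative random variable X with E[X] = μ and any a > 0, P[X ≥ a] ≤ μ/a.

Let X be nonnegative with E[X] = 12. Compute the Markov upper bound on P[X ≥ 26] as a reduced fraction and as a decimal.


μ = E[X] = 12, a = 26.
Markov: P[X ≥ 26] ≤ μ/a = (12)/26 = 6/13.
Numerically: ≈ 0.4615.
(Since a = 26 > μ = 12.0000, the bound 6/13 is < 1 and informative.)

P[X ≥ 26] ≤ 6/13 ≈ 0.4615.


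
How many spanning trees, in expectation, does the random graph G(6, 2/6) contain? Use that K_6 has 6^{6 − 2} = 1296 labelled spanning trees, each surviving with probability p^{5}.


K_6 has 6^{6 − 2} = 1296 labelled spanning trees.
For each such spanning tree H, let X_H = 1 if all 5 edges of H are present in G. Then P[X_H = 1] = p^{5} = (1/3)^{5} = 1/243.
Summing the indicators: E[X] = Σ_H E[X_H] = 1296 · p^{5} = 1296 · 1/243 = 16/3.
Numerically: E[X] ≈ 5.3333.

E[X] = 1296 · (1/3)^{5} = 16/3 ≈ 5.3333.


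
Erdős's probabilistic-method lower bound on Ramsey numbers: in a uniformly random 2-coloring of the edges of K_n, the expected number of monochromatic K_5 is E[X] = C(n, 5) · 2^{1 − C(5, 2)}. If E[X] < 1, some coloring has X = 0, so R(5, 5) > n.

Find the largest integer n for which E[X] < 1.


We need C(n, 5) · 2^{1 − 10} < 1, i.e. C(n, 5) < 2^{10 − 1} = 512.
Check values of n near the boundary:
  n = 8: C(8, 5) = 56; 56 < 512? YES
  n = 9: C(9, 5) = 126; 126 < 512? YES
  n = 10: C(10, 5) = 252; 252 < 512? YES
  n = 11: C(11, 5) = 462; 462 < 512? YES
  n = 12: C(12, 5) = 792; 792 < 512? NO
The largest n with C(n, 5) < 512 is n = 11 (where E[X] = 231/256 ≈ 0.902). Hence R(5, 5) > 11, i.e. R(5, 5) ≥ 12.

Largest n = 11; hence R(5, 5) > 11.


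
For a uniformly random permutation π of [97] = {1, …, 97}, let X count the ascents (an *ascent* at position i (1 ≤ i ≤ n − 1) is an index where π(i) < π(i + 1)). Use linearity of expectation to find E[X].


Write X = Σ X_I over i = 1, …, 96, with X_I the indicator of one ascent.
There are 96 indicators.
For each fixed i, the pair (π(i), π(i+1)) is a uniformly random ordered pair of distinct values from {1, …, 97}; by symmetry P[π(i) < π(i+1)] = 1/2.
By linearity: E[X] = 96 · (1/2) = (97 − 1) · (1/2) = 48 ≈ 48.000000.

E[X] = 48 = 48.000000.


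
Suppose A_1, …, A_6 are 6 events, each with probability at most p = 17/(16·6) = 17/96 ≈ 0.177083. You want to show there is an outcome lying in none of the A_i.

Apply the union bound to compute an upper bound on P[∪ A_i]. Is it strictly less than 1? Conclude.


Union bound: P[∪_{i=1}^{6} A_i] ≤ Σ_i P[A_i] ≤ 6·p = 6·(17/96) = 17/16.
Numerically: 17/16 ≈ 1.062500.
Is 17/16 < 1? NO.
Since the bound 17/16 is ≥ 1, the union bound is uninformative here; it does NOT by itself certify existence.

6·p = 17/16 ≈ 1.062500; existence NOT certified by the union bound.


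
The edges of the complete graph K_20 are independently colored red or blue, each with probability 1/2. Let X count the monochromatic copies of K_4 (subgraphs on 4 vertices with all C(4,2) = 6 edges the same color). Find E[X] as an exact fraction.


Let X = Σ_S X_S over the C(20, 4) = 4845 subsets S of size 4, where X_S = 1 if the K_4 on S is monochromatic.
For a fixed S, the K_4 on S has C(4, 2) = 6 edges. P[all 6 edges red] = (1/2)^6, and likewise for blue, so P[monochromatic] = 2·(1/2)^6 = 2^{1 − 6} = 1/32.
By linearity of expectation: E[X] = C(20, 4) · 2^{1 − 6} = 4845 · 1/32 = 4845/32.
Numerically: E[X] ≈ 151.40625.

E[X] = C(20,4)·2^(1−C(4,2)) = 4845/32 ≈ 151.40625.


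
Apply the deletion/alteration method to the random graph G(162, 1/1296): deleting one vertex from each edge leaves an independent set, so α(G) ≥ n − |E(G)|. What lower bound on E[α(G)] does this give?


E[|E(G)|] = C(162, 2)·p = 13041 · (1/1296) = 161/16.
E[α(G)] ≥ n − E[|E(G)|] = 162 − 161/16 = 2431/16.
Numerically: ≈ 151.93750.
(This is only a lower bound; the true E[α(G)] may be larger.)

E[α(G)] ≥ 2431/16 ≈ 151.93750.


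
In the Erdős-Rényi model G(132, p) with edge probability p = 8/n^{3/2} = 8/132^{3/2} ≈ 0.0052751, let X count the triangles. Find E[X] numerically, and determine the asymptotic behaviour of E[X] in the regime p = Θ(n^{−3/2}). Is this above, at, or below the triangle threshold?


Number of potential triangles: C(132, 3) = 374660.
Each occurs with probability p³ ≈ (0.0052751)³ ≈ 1.4678689e-07.
By linearity: E[X] = C(132, 3)·p³ ≈ 374660 · 1.4678689e-07 ≈ 0.05500.
Since α = 3/2 > 1, p = c/n^{3/2} = o(1/n) is below the triangle threshold p ~ 1/n. Asymptotically E[X] ~ (c³/6)·n^{3(1−α)} = (8³/6)·n^{-1.5} → 0, so by Markov's inequality G has no triangles w.h.p.

E[X] ≈ 0.05500; in regime p = Θ(1/n^{3/2}) E[X] tends to 0 (below the triangle threshold p ~ 1/n).


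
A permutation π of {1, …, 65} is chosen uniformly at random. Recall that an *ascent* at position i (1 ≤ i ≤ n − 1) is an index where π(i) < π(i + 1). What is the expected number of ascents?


Write X = Σ X_I over i = 1, …, 64, with X_I the indicator of one ascent.
There are 64 indicators.
For each fixed i, the pair (π(i), π(i+1)) is a uniformly random ordered pair of distinct values from {1, …, 65}; by symmetry P[π(i) < π(i+1)] = 1/2.
By linearity: E[X] = 64 · (1/2) = (65 − 1) · (1/2) = 32 ≈ 32.000.

E[X] = 32 = 32.000.


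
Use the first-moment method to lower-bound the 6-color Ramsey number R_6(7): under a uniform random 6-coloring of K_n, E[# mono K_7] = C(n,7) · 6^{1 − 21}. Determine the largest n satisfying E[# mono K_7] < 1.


We need C(n, 7) · 6^{1 − 21} < 1, i.e. C(n, 7) < 6^{21 − 1} = 3656158440062976.
Check values of n near the boundary:
  n = 564: C(564, 7) = 3469685994423792; 3469685994423792 < 3656158440062976? YES
  n = 565: C(565, 7) = 3513212521235560; 3513212521235560 < 3656158440062976? YES
  n = 566: C(566, 7) = 3557206237959440; 3557206237959440 < 3656158440062976? YES
  n = 567: C(567, 7) = 3601671315933933; 3601671315933933 < 3656158440062976? YES
  n = 568: C(568, 7) = 3646611956239704; 3646611956239704 < 3656158440062976? YES
  n = 569: C(569, 7) = 3692032389858348; 3692032389858348 < 3656158440062976? NO
  n = 570: C(570, 7) = 3737936877831720; 3737936877831720 < 3656158440062976? NO
The largest n with C(n, 7) < 3656158440062976 is n = 568 (where E[X] = 16882462760369/16926659444736 ≈ 0.99739). Hence R_6(7) > 568, i.e. R_6(7) ≥ 569.

Largest n = 568; hence R_6(7) > 568.


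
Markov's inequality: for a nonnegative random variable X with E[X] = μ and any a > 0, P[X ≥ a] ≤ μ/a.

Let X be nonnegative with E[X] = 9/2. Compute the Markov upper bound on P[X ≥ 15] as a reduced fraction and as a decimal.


μ = E[X] = 9/2, a = 15.
Markov: P[X ≥ 15] ≤ μ/a = (9/2)/15 = 3/10.
Numerically: ≈ 0.30000.
(Since a = 15 > μ = 4.50000, the bound 3/10 is < 1 and informative.)

P[X ≥ 15] ≤ 3/10 ≈ 0.30000.


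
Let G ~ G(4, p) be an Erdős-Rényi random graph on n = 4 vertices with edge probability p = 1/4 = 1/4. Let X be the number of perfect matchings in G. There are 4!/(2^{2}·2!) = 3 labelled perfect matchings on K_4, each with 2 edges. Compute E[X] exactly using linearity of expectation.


K_4 has 4!/(2^{2}·2!) = 3 labelled perfect matchings.
For each such perfect matching H, let X_H = 1 if all 2 edges of H are present in G. Then P[X_H = 1] = p^{2} = (1/4)^{2} = 1/16.
Summing the indicators: E[X] = Σ_H E[X_H] = 3 · p^{2} = 3 · 1/16 = 3/16.
Numerically: E[X] ≈ 0.188.

E[X] = 3 · (1/4)^{2} = 3/16 ≈ 0.188.


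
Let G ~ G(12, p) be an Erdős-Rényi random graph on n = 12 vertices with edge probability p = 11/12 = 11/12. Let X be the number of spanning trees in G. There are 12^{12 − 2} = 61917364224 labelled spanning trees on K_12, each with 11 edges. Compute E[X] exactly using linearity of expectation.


K_12 has 12^{12 − 2} = 61917364224 labelled spanning trees.
For each such spanning tree H, let X_H = 1 if all 11 edges of H are present in G. Then P[X_H = 1] = p^{11} = (11/12)^{11} = 285311670611/743008370688.
By linearity of expectation: E[X] = Σ_H E[X_H] = 61917364224 · p^{11} = 61917364224 · 285311670611/743008370688 = 285311670611/12.
Numerically: E[X] ≈ 2.3776e+10.

E[X] = 61917364224 · (11/12)^{11} = 285311670611/12 ≈ 2.3776e+10.


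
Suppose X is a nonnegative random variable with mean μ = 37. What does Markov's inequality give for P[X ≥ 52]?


μ = E[X] = 37, a = 52.
Markov: P[X ≥ 52] ≤ μ/a = (37)/52 = 37/52.
Numerically: ≈ 0.7115.
(Since a = 52 > μ = 37.0000, the bound 37/52 is < 1 and informative.)

P[X ≥ 52] ≤ 37/52 ≈ 0.7115.


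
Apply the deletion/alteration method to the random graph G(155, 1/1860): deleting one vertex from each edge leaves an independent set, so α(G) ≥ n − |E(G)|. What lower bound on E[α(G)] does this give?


E[|E(G)|] = C(155, 2)·p = 11935 · (1/1860) = 77/12.
E[α(G)] ≥ n − E[|E(G)|] = 155 − 77/12 = 1783/12.
Numerically: ≈ 148.5833.
(This is only a lower bound; the true E[α(G)] may be larger.)

E[α(G)] ≥ 1783/12 ≈ 148.5833.


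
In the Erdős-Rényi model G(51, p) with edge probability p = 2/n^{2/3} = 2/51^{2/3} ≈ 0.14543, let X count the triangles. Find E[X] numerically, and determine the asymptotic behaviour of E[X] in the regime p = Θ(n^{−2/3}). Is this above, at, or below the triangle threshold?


Number of potential triangles: C(51, 3) = 20825.
Each occurs with probability p³ ≈ (0.14543)³ ≈ 3.0757401e-03.
By linearity: E[X] = C(51, 3)·p³ ≈ 20825 · 3.0757401e-03 ≈ 64.05229.
Since α = 2/3 < 1, p = c/n^{2/3} ≫ 1/n is above the triangle threshold p ~ 1/n. Asymptotically E[X] ~ (c³/6)·n^{3(1−α)} = (2³/6)·n^{1} → ∞; triangles are abundant w.h.p.

E[X] ≈ 64.05229; in regime p = Θ(1/n^{2/3}) E[X] diverges (above the triangle threshold p ~ 1/n).


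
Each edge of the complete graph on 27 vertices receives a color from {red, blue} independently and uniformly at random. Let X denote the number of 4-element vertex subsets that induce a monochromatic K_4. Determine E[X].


Let X = Σ_S X_S over the C(27, 4) = 17550 subsets S of size 4, where X_S = 1 if the K_4 on S is monochromatic.
For a fixed S, the K_4 on S has C(4, 2) = 6 edges. P[all 6 edges red] = (1/2)^6, and likewise for blue, so P[monochromatic] = 2·(1/2)^6 = 2^{1 − 6} = 1/32.
By linearity of expectation: E[X] = C(27, 4) · 2^{1 − 6} = 17550 · 1/32 = 8775/16.
Numerically: E[X] ≈ 548.4375.

E[X] = C(27,4)·2^(1−C(4,2)) = 8775/16 ≈ 548.4375.


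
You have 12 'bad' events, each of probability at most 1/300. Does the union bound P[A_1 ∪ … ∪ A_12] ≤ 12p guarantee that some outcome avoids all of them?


Union bound: P[∪_{i=1}^{12} A_i] ≤ Σ_i P[A_i] ≤ 12·p = 12·(1/300) = 1/25.
Numerically: 1/25 ≈ 0.040.
Is 1/25 < 1? YES.
Since P[∪ A_i] ≤ 1/25 < 1, the complement has P[∩ A_i^c] ≥ 1 − 1/25 = 24/25 > 0, so some outcome avoids every A_i.

12·p = 1/25 ≈ 0.040; existence CERTIFIED by the union bound.


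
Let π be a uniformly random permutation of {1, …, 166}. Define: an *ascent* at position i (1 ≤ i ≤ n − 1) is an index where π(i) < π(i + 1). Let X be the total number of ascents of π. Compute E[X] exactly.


Write X = Σ X_I over i = 1, …, 165, with X_I the indicator of one ascent.
There are 165 indicators.
For each fixed i, the pair (π(i), π(i+1)) is a uniformly random ordered pair of distinct values from {1, …, 166}; by symmetry P[π(i) < π(i+1)] = 1/2.
By linearity: E[X] = 165 · (1/2) = (166 − 1) · (1/2) = 165/2 ≈ 82.500000.

E[X] = 165/2 = 82.500000.


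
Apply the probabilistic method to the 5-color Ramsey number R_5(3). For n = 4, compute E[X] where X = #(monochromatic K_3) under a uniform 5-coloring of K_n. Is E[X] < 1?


E[X] = C(4, 3) · 5^{1 − 3} = 4 · 5^{−2} = 4/25.
As a reduced fraction: E[X] = 4/25 ≈ 0.1600.
Is E[X] < 1? YES.
Since E[X] < 1, there exists a 5-coloring of K_{4} with no monochromatic K_3; hence R_5(3) > 4.

E[X] = 4/25 ≈ 0.1600; E[X] < 1, so R_5(3) > 4.


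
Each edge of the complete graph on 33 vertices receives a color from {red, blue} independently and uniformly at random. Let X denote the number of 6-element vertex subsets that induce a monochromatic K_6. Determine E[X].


Let X = Σ_S X_S over the C(33, 6) = 1107568 subsets S of size 6, where X_S = 1 if the K_6 on S is monochromatic.
For a fixed S, the K_6 on S has C(6, 2) = 15 edges. P[all 15 edges red] = (1/2)^15, and likewise for blue, so P[monochromatic] = 2·(1/2)^15 = 2^{1 − 15} = 1/16384.
By linearity: E[X] = C(33, 6) · 2^{1 − 15} = 1107568 · 1/16384 = 69223/1024.
Numerically: E[X] ≈ 67.601.

E[X] = C(33,6)·2^(1−C(6,2)) = 69223/1024 ≈ 67.601.


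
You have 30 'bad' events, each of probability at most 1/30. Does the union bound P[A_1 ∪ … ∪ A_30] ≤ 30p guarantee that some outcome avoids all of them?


Union bound: P[∪_{i=1}^{30} A_i] ≤ Σ_i P[A_i] ≤ 30·p = 30·(1/30) = 1.
Numerically: 1 ≈ 1.0000.
Is 1 < 1? NO.
Since the bound 1 is ≥ 1, the union bound is uninformative here; it does NOT by itself certify existence.

30·p = 1 ≈ 1.0000; existence NOT certified by the union bound.


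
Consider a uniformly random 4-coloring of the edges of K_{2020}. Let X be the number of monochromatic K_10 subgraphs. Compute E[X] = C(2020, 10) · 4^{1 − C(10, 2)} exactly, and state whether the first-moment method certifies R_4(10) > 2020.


E[X] = C(2020, 10) · 4^{1 − 45} = 304832018578739931133653656 · 4^{−44} = 304832018578739931133653656/309485009821345068724781056.
As a reduced fraction: E[X] = 38104002322342491391706707/38685626227668133590597632 ≈ 0.985.
Is E[X] < 1? YES.
Since E[X] < 1, there exists a 4-coloring of K_{2020} with no monochromatic K_10; hence R_4(10) > 2020.

E[X] = 38104002322342491391706707/38685626227668133590597632 ≈ 0.985; E[X] < 1, so R_4(10) > 2020.


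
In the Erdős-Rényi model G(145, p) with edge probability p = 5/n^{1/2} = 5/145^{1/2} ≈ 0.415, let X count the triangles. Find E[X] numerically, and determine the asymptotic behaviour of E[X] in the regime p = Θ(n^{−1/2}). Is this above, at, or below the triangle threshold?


Number of potential triangles: C(145, 3) = 497640.
Each occurs with probability p³ ≈ (0.415)³ ≈ 7.15909e-02.
By linearity: E[X] = C(145, 3)·p³ ≈ 497640 · 7.15909e-02 ≈ 35626.511.
Since α = 1/2 < 1, p = c/n^{1/2} ≫ 1/n is above the triangle threshold p ~ 1/n. Asymptotically E[X] ~ (c³/6)·n^{3(1−α)} = (5³/6)·n^{1.5} → ∞; triangles are abundant w.h.p.

E[X] ≈ 35626.511; in regime p = Θ(1/n^{1/2}) E[X] diverges (above the triangle threshold p ~ 1/n).


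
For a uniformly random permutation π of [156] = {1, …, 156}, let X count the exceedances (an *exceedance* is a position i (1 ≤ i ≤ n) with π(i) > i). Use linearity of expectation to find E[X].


Write X = Σ_{i=1}^{156} X_i, where X_i = 1_{π(i) > i}.
For each fixed i, π(i) is uniform over {1, …, 156} (marginal of a uniform permutation), so P[π(i) > i] = (n − i)/n. Summing: Σ_{i=1}^{156} (n − i)/n = (0 + 1 + … + 155)/156 = 156(156 − 1)/(2·156) = (156 − 1)/2.
Hence E[X] = Σ_{i=1}^{156} (156 − i)/156 = 155/2 ≈ 77.50000.

E[X] = 155/2 = 77.50000.


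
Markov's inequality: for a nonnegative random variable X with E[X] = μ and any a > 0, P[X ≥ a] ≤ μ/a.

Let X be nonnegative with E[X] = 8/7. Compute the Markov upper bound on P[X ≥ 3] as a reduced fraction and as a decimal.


μ = E[X] = 8/7, a = 3.
Markov: P[X ≥ 3] ≤ μ/a = (8/7)/3 = 8/21.
Numerically: ≈ 0.381.
(Since a = 3 > μ = 1.143, the bound 8/21 is < 1 and informative.)

P[X ≥ 3] ≤ 8/21 ≈ 0.381.


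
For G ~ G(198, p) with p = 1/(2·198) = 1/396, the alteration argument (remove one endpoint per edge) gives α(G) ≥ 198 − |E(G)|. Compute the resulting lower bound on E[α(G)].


E[|E(G)|] = C(198, 2)·p = 19503 · (1/396) = 197/4.
E[α(G)] ≥ n − E[|E(G)|] = 198 − 197/4 = 595/4.
Numerically: ≈ 148.750000.
(This is only a lower bound; the true E[α(G)] may be larger.)

E[α(G)] ≥ 595/4 ≈ 148.750000.


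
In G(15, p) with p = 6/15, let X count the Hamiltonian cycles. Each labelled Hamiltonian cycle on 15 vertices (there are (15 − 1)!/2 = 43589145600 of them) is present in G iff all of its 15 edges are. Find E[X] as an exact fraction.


K_15 has (15 − 1)!/2 = 43589145600 labelled Hamiltonian cycles.
For each such Hamiltonian cycle H, let X_H = 1 if all 15 edges of H are present in G. Then P[X_H = 1] = p^{15} = (2/5)^{15} = 32768/30517578125.
By linearity: E[X] = Σ_H E[X_H] = 43589145600 · p^{15} = 43589145600 · 32768/30517578125 = 57133164920832/1220703125.
Numerically: E[X] ≈ 4.68e+04.

E[X] = 43589145600 · (2/5)^{15} = 57133164920832/1220703125 ≈ 4.68e+04.


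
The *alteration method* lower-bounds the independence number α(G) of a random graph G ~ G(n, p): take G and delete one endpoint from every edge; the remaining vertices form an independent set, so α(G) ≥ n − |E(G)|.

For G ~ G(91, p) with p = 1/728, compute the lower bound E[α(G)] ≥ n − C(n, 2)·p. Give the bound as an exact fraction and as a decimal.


E[|E(G)|] = C(91, 2)·p = 4095 · (1/728) = 45/8.
E[α(G)] ≥ n − E[|E(G)|] = 91 − 45/8 = 683/8.
Numerically: ≈ 85.375000.
(This is only a lower bound; the true E[α(G)] may be larger.)

E[α(G)] ≥ 683/8 ≈ 85.375000.


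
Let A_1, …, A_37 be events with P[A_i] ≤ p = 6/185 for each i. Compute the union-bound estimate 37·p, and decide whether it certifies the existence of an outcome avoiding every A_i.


Union bound: P[∪_{i=1}^{37} A_i] ≤ Σ_i P[A_i] ≤ 37·p = 37·(6/185) = 6/5.
Numerically: 6/5 ≈ 1.20000.
Is 6/5 < 1? NO.
Since the bound 6/5 is ≥ 1, the union bound is uninformative here; it does NOT by itself certify existence.

37·p = 6/5 ≈ 1.20000; existence NOT certified by the union bound.


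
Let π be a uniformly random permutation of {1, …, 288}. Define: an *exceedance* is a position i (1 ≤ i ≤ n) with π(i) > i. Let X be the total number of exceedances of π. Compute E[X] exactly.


Write X = Σ_{i=1}^{288} X_i, where X_i = 1_{π(i) > i}.
For each fixed i, π(i) is uniform over {1, …, 288} (marginal of a uniform permutation), so P[π(i) > i] = (n − i)/n. Summing: Σ_{i=1}^{288} (n − i)/n = (0 + 1 + … + 287)/288 = 288(288 − 1)/(2·288) = (288 − 1)/2.
Hence E[X] = Σ_{i=1}^{288} (288 − i)/288 = 287/2 ≈ 143.5000.

E[X] = 287/2 = 143.5000.


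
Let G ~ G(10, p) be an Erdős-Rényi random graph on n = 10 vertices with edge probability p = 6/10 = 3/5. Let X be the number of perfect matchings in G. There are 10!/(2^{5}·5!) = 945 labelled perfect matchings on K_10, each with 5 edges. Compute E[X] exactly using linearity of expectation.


K_10 has 10!/(2^{5}·5!) = 945 labelled perfect matchings.
For each such perfect matching H, let X_H = 1 if all 5 edges of H are present in G. Then P[X_H = 1] = p^{5} = (3/5)^{5} = 243/3125.
By linearity: E[X] = Σ_H E[X_H] = 945 · p^{5} = 945 · 243/3125 = 45927/625.
Numerically: E[X] ≈ 73.48.

E[X] = 945 · (3/5)^{5} = 45927/625 ≈ 73.48.


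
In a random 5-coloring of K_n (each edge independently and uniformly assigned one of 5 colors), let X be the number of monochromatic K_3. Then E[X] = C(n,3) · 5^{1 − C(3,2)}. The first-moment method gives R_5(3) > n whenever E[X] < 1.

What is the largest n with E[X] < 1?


We need C(n, 3) · 5^{1 − 3} < 1, i.e. C(n, 3) < 5^{3 − 1} = 25.
Check values of n near the boundary:
  n = 5: C(5, 3) = 10; 10 < 25? YES
  n = 6: C(6, 3) = 20; 20 < 25? YES
  n = 7: C(7, 3) = 35; 35 < 25? NO
The largest n with C(n, 3) < 25 is n = 6 (where E[X] = 4/5 ≈ 0.800). Hence R_5(3) > 6, i.e. R_5(3) ≥ 7.

Largest n = 6; hence R_5(3) > 6.


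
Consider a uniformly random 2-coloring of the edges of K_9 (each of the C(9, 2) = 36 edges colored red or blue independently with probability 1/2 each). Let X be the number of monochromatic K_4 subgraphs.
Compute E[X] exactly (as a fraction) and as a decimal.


Let X = Σ_S X_S over the C(9, 4) = 126 subsets S of size 4, where X_S = 1 if the K_4 on S is monochromatic.
For a fixed S, the K_4 on S has C(4, 2) = 6 edges. P[all 6 edges red] = (1/2)^6, and likewise for blue, so P[monochromatic] = 2·(1/2)^6 = 2^{1 − 6} = 1/32.
Summing: E[X] = C(9, 4) · 2^{1 − 6} = 126 · 1/32 = 63/16.
Numerically: E[X] ≈ 3.937500.

E[X] = C(9,4)·2^(1−C(4,2)) = 63/16 ≈ 3.937500.


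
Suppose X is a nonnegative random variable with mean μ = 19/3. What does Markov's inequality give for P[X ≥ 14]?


μ = E[X] = 19/3, a = 14.
Markov: P[X ≥ 14] ≤ μ/a = (19/3)/14 = 19/42.
Numerically: ≈ 0.452381.
(Since a = 14 > μ = 6.333333, the bound 19/42 is < 1 and informative.)

P[X ≥ 14] ≤ 19/42 ≈ 0.452381.


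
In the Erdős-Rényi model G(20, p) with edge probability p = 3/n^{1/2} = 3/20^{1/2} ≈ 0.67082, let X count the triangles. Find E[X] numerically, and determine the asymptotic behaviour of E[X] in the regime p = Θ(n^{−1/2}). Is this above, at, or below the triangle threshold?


Number of potential triangles: C(20, 3) = 1140.
Each occurs with probability p³ ≈ (0.67082)³ ≈ 3.01869177e-01.
By linearity: E[X] = C(20, 3)·p³ ≈ 1140 · 3.01869177e-01 ≈ 344.130862.
Since α = 1/2 < 1, p = c/n^{1/2} ≫ 1/n is above the triangle threshold p ~ 1/n. Asymptotically E[X] ~ (c³/6)·n^{3(1−α)} = (3³/6)·n^{1.5} → ∞; triangles are abundant w.h.p.

E[X] ≈ 344.130862; in regime p = Θ(1/n^{1/2}) E[X] diverges (above the triangle threshold p ~ 1/n).


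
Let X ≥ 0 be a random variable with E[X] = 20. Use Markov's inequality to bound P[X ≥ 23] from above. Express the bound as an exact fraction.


μ = E[X] = 20, a = 23.
Markov: P[X ≥ 23] ≤ μ/a = (20)/23 = 20/23.
Numerically: ≈ 0.870.
(Since a = 23 > μ = 20.000, the bound 20/23 is < 1 and informative.)

P[X ≥ 23] ≤ 20/23 ≈ 0.870.


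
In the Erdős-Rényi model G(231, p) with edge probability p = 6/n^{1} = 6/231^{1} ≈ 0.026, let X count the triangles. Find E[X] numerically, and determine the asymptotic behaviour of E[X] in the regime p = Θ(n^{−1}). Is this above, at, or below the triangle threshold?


Number of potential triangles: C(231, 3) = 2027795.
Each occurs with probability p³ ≈ (0.026)³ ≈ 1.75234e-05.
By linearity: E[X] = C(231, 3)·p³ ≈ 2027795 · 1.75234e-05 ≈ 35.534.
Here α = 1, so p = 6/n is exactly at the triangle threshold p ~ 1/n. Asymptotically E[X] → c³/6 = 6³/6 = 36 ≈ 36.000, a bounded constant. In this regime the triangle count is asymptotically Poisson(c³/6).

E[X] ≈ 35.534; in regime p = Θ(1/n^{1}) E[X] stays bounded (at the triangle threshold p ~ 1/n).


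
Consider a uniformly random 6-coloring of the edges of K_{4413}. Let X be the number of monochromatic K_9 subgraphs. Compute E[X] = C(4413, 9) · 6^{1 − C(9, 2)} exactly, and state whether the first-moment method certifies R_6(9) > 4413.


E[X] = C(4413, 9) · 6^{1 − 36} = 1734990840325017881257917265 · 6^{−35} = 1734990840325017881257917265/1719070799748422591028658176.
As a reduced fraction: E[X] = 1734990840325017881257917265/1719070799748422591028658176 ≈ 1.009.
Is E[X] < 1? NO.
Since E[X] ≥ 1, the first-moment bound is inconclusive at n = 4413; it does NOT by itself certify R_6(9) > 4413.

E[X] = 1734990840325017881257917265/1719070799748422591028658176 ≈ 1.009; E[X] ≥ 1; first-moment method inconclusive here.


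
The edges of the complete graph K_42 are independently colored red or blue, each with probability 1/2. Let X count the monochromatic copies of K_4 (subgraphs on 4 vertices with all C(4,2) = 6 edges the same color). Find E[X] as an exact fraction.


Let X = Σ_S X_S over the C(42, 4) = 111930 subsets S of size 4, where X_S = 1 if the K_4 on S is monochromatic.
For a fixed S, the K_4 on S has C(4, 2) = 6 edges. P[all 6 edges red] = (1/2)^6, and likewise for blue, so P[monochromatic] = 2·(1/2)^6 = 2^{1 − 6} = 1/32.
By linearity of expectation: E[X] = C(42, 4) · 2^{1 − 6} = 111930 · 1/32 = 55965/16.
Numerically: E[X] ≈ 3497.812.

E[X] = C(42,4)·2^(1−C(4,2)) = 55965/16 ≈ 3497.812.


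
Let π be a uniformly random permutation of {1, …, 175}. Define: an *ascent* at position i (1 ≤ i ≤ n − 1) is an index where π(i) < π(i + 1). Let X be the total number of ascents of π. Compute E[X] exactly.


Write X = Σ X_I over i = 1, …, 174, with X_I the indicator of one ascent.
There are 174 indicators.
For each fixed i, the pair (π(i), π(i+1)) is a uniformly random ordered pair of distinct values from {1, …, 175}; by symmetry P[π(i) < π(i+1)] = 1/2.
By linearity: E[X] = 174 · (1/2) = (175 − 1) · (1/2) = 87 ≈ 87.000000.

E[X] = 87 = 87.000000.


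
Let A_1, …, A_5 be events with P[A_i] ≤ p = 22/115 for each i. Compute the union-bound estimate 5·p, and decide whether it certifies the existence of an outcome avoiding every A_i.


Union bound: P[∪_{i=1}^{5} A_i] ≤ Σ_i P[A_i] ≤ 5·p = 5·(22/115) = 22/23.
Numerically: 22/23 ≈ 0.956522.
Is 22/23 < 1? YES.
Since P[∪ A_i] ≤ 22/23 < 1, the complement has P[∩ A_i^c] ≥ 1 − 22/23 = 1/23 > 0, so some outcome avoids every A_i.

5·p = 22/23 ≈ 0.956522; existence CERTIFIED by the union bound.


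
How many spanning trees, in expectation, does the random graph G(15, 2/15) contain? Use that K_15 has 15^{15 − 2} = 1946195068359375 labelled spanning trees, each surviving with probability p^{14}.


K_15 has 15^{15 − 2} = 1946195068359375 labelled spanning trees.
For each such spanning tree H, let X_H = 1 if all 14 edges of H are present in G. Then P[X_H = 1] = p^{14} = (2/15)^{14} = 16384/29192926025390625.
By linearity: E[X] = Σ_H E[X_H] = 1946195068359375 · p^{14} = 1946195068359375 · 16384/29192926025390625 = 16384/15.
Numerically: E[X] ≈ 1092.3.

E[X] = 1946195068359375 · (2/15)^{14} = 16384/15 ≈ 1092.3.


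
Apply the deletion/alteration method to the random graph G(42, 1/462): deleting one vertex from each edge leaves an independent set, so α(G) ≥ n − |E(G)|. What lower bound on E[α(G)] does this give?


E[|E(G)|] = C(42, 2)·p = 861 · (1/462) = 41/22.
E[α(G)] ≥ n − E[|E(G)|] = 42 − 41/22 = 883/22.
Numerically: ≈ 40.136364.
(This is only a lower bound; the true E[α(G)] may be larger.)

E[α(G)] ≥ 883/22 ≈ 40.136364.


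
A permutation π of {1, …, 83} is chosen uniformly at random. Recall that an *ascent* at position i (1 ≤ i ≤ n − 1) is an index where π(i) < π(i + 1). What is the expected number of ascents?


Write X = Σ X_I over i = 1, …, 82, with X_I the indicator of one ascent.
There are 82 indicators.
For each fixed i, the pair (π(i), π(i+1)) is a uniformly random ordered pair of distinct values from {1, …, 83}; by symmetry P[π(i) < π(i+1)] = 1/2.
By linearity: E[X] = 82 · (1/2) = (83 − 1) · (1/2) = 41 ≈ 41.0000.

E[X] = 41 = 41.0000.


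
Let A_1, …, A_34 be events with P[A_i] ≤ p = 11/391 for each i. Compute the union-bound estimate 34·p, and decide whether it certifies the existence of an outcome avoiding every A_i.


Union bound: P[∪_{i=1}^{34} A_i] ≤ Σ_i P[A_i] ≤ 34·p = 34·(11/391) = 22/23.
Numerically: 22/23 ≈ 0.9565.
Is 22/23 < 1? YES.
Since P[∪ A_i] ≤ 22/23 < 1, the complement has P[∩ A_i^c] ≥ 1 − 22/23 = 1/23 > 0, so some outcome avoids every A_i.

34·p = 22/23 ≈ 0.9565; existence CERTIFIED by the union bound.


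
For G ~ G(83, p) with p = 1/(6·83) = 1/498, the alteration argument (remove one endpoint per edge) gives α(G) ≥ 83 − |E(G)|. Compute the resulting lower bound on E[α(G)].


E[|E(G)|] = C(83, 2)·p = 3403 · (1/498) = 41/6.
E[α(G)] ≥ n − E[|E(G)|] = 83 − 41/6 = 457/6.
Numerically: ≈ 76.16667.
(This is only a lower bound; the true E[α(G)] may be larger.)

E[α(G)] ≥ 457/6 ≈ 76.16667.


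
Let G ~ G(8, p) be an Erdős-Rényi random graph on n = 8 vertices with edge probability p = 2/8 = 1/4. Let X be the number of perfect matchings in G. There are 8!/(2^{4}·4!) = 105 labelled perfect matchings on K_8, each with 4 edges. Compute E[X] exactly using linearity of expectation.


K_8 has 8!/(2^{4}·4!) = 105 labelled perfect matchings.
For each such perfect matching H, let X_H = 1 if all 4 edges of H are present in G. Then P[X_H = 1] = p^{4} = (1/4)^{4} = 1/256.
By linearity of expectation: E[X] = Σ_H E[X_H] = 105 · p^{4} = 105 · 1/256 = 105/256.
Numerically: E[X] ≈ 0.41016.

E[X] = 105 · (1/4)^{4} = 105/256 ≈ 0.41016.


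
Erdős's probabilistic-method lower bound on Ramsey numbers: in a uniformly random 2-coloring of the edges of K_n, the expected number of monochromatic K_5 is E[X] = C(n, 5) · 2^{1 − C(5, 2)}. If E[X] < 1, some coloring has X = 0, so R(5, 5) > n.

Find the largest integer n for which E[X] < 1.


We need C(n, 5) · 2^{1 − 10} < 1, i.e. C(n, 5) < 2^{10 − 1} = 512.
Check values of n near the boundary:
  n = 6: C(6, 5) = 6; 6 < 512? YES
  n = 7: C(7, 5) = 21; 21 < 512? YES
  n = 8: C(8, 5) = 56; 56 < 512? YES
  n = 9: C(9, 5) = 126; 126 < 512? YES
  n = 10: C(10, 5) = 252; 252 < 512? YES
  n = 11: C(11, 5) = 462; 462 < 512? YES
  n = 12: C(12, 5) = 792; 792 < 512? NO
  n = 13: C(13, 5) = 1287; 1287 < 512? NO
The largest n with C(n, 5) < 512 is n = 11 (where E[X] = 231/256 ≈ 0.9023438). Hence R(5, 5) > 11, i.e. R(5, 5) ≥ 12.

Largest n = 11; hence R(5, 5) > 11.


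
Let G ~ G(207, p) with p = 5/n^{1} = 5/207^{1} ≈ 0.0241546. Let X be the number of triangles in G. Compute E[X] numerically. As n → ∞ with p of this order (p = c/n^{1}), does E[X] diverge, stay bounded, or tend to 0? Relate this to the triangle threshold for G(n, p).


Number of potential triangles: C(207, 3) = 1456935.
Each occurs with probability p³ ≈ (0.0241546)³ ≈ 1.40928548e-05.
By linearity: E[X] = C(207, 3)·p³ ≈ 1456935 · 1.40928548e-05 ≈ 20.532373.
Here α = 1, so p = 5/n is exactly at the triangle threshold p ~ 1/n. Asymptotically E[X] → c³/6 = 5³/6 = 125/6 ≈ 20.833333, a bounded constant. In this regime the triangle count is asymptotically Poisson(c³/6).

E[X] ≈ 20.532373; in regime p = Θ(1/n^{1}) E[X] stays bounded (at the triangle threshold p ~ 1/n).


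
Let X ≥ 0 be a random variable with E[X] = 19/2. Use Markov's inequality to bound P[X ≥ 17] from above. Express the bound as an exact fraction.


μ = E[X] = 19/2, a = 17.
Markov: P[X ≥ 17] ≤ μ/a = (19/2)/17 = 19/34.
Numerically: ≈ 0.559.
(Since a = 17 > μ = 9.500, the bound 19/34 is < 1 and informative.)

P[X ≥ 17] ≤ 19/34 ≈ 0.559.


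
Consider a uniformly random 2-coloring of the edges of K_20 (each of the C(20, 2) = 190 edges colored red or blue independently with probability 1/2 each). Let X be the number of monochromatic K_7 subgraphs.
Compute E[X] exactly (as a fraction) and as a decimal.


Let X = Σ_S X_S over the C(20, 7) = 77520 subsets S of size 7, where X_S = 1 if the K_7 on S is monochromatic.
For a fixed S, the K_7 on S has C(7, 2) = 21 edges. P[all 21 edges red] = (1/2)^21, and likewise for blue, so P[monochromatic] = 2·(1/2)^21 = 2^{1 − 21} = 1/1048576.
By linearity of expectation: E[X] = C(20, 7) · 2^{1 − 21} = 77520 · 1/1048576 = 4845/65536.
Numerically: E[X] ≈ 0.0739.

E[X] = C(20,7)·2^(1−C(7,2)) = 4845/65536 ≈ 0.0739.


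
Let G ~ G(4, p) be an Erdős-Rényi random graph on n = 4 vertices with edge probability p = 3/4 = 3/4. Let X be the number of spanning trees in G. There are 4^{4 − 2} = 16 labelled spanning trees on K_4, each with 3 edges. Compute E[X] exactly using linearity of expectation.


K_4 has 4^{4 − 2} = 16 labelled spanning trees.
For each such spanning tree H, let X_H = 1 if all 3 edges of H are present in G. Then P[X_H = 1] = p^{3} = (3/4)^{3} = 27/64.
By linearity of expectation: E[X] = Σ_H E[X_H] = 16 · p^{3} = 16 · 27/64 = 27/4.
Numerically: E[X] ≈ 6.75.

E[X] = 16 · (3/4)^{3} = 27/4 ≈ 6.75.
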